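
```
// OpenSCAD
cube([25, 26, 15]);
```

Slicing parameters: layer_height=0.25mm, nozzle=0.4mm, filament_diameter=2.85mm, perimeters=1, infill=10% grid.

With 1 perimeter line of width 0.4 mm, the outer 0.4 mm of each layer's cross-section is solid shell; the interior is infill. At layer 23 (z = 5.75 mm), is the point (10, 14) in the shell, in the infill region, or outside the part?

At z = 5.75 mm: the cube is present — its section is the full 25×26 rectangle. Overall, the cross-section is a single solid region. The nearest boundary edge runs (0.00, 26.00)→(0.00, 0.00); distance from the point to it = 10.00 mm. The point is inside the cross-section and 10.00 mm from the nearest boundary — more than the 0.4 mm shell width (1 × 0.4), so it's in the infill interior.

infill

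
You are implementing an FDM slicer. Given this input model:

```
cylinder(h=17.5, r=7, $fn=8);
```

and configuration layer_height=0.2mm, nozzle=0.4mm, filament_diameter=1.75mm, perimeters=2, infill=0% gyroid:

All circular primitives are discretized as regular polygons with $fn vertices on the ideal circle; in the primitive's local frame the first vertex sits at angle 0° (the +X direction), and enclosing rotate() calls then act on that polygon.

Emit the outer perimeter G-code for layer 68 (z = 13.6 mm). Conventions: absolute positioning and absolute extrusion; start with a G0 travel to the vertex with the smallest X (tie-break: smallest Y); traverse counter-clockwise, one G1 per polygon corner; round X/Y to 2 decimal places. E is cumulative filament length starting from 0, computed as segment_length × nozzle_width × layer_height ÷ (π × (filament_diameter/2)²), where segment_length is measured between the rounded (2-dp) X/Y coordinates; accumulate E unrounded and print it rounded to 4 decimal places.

At z = 13.6 mm: the cylinder: section is a regular 8-gon, circumradius r=7. The outline is a single polygon with 8 vertices. Extrusion per mm of travel: 0.4 × 0.2 / (π × 0.875²) = 0.033260. Accumulating E over each segment gives final E = 1.4256.

G0 X-7.00 Y0.00 Z13.60
G1 X-4.95 Y-4.95 E0.1782
G1 X0.00 Y-7.00 E0.3564
G1 X4.95 Y-4.95 E0.5346
G1 X7.00 Y0.00 E0.7128
G1 X4.95 Y4.95 E0.8910
G1 X0.00 Y7.00 E1.0692
G1 X-4.95 Y4.95 E1.2474
G1 X-7.00 Y0.00 E1.4256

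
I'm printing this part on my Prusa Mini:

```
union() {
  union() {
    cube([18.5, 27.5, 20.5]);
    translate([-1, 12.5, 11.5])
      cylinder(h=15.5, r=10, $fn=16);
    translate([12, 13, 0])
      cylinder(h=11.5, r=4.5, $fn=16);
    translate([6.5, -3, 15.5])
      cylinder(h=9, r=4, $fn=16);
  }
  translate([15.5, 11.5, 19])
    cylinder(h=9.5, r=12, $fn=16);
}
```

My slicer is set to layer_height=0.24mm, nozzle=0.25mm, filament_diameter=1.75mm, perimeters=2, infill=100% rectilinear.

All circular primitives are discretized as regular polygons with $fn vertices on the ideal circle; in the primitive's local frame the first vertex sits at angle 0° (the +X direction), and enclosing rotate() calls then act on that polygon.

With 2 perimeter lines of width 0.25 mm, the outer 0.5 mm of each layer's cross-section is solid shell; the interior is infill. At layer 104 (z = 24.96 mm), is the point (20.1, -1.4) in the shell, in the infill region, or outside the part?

At z = 24.96 mm: the cube is not intersected at this z (z outside [0, 20.5]); the cylinder at (-1, 12.5): section is a regular 16-gon, circumradius r=10; the cylinder at (12, 13) does not reach this height (z outside [0, 11.5]); the cylinder at (6.5, -3) does not reach this height (z outside [15.5, 24.5]); Taking the union: only the r=10 cylinder at (-1, 12.5) is present, so the union is just that shape — 1 connected region; the r=12 cylinder at (15.5, 11.5) gives a regular 16-gon of circumradius 12 (constant along its height); Merging all regions: the regions partially overlap (shared area 49.67 mm²), so overlapping operands fuse into one piece — 1 connected region. Overall, the cross-section is a single solid region. The nearest boundary edge runs (20.09, 0.41)→(15.50, -0.50); distance from the point to it = 1.78 mm. The point is not inside any of the regions above, so it lies outside the cross-section (1.78 mm from the nearest boundary).

outside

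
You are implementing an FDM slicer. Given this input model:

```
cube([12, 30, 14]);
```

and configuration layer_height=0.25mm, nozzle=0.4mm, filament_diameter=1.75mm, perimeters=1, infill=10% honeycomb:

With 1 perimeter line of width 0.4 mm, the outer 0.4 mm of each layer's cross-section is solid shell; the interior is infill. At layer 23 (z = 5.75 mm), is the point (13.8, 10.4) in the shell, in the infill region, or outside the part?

At z = 5.75 mm: the 12×30 cube contributes its full rectangle. Overall, the cross-section is a single solid region. The nearest boundary edge runs (12.00, 0.00)→(12.00, 30.00); distance from the point to it = 1.80 mm. The point is not inside any of the regions above, so it lies outside the cross-section (1.80 mm from the nearest boundary).

outside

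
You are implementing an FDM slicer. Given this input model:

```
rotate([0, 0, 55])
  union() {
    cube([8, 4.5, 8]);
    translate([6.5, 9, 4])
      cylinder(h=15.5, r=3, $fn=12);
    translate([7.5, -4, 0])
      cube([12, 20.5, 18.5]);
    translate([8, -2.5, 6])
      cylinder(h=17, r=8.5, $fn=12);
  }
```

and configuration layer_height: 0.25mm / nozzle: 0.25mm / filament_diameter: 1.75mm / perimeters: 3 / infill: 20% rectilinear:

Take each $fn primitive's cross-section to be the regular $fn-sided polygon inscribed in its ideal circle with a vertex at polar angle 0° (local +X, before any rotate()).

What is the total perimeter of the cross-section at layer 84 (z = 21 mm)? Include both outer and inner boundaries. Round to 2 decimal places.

At z = 21 mm: the cube is not intersected at this z (z outside [0, 8]); the cylinder at (6.5, 9) does not reach this height (z outside [4, 19.5]); the cube at (7.5, -4) is not intersected at this z (z outside [0, 18.5]); the r=8.5 cylinder at (8, -2.5) contributes a regular 12-gon of circumradius 8.5 (perimeter = 2·12·8.500·sin(180°/12) = 52.80 mm); Merging all regions: only the r=8.5 cylinder at (8, -2.5) is present, so the union is just that shape — boundary = 52.80 mm; (rotated 55° about Z; rotation is an isometry so areas/perimeters/island counts are preserved). Overall, the cross-section is a single solid region. Total boundary length (outer) = 52.80 mm.

52.80 mm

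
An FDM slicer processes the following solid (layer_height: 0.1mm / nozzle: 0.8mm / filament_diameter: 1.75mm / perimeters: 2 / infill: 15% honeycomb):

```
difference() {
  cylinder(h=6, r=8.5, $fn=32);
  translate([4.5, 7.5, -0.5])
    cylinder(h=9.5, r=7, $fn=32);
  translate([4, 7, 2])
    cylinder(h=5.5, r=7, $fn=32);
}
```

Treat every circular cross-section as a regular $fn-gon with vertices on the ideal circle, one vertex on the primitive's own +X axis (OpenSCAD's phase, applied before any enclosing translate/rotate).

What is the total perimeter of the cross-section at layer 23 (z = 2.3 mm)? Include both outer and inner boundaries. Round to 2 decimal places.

At z = 2.3 mm: the r=8.5 cylinder contributes a regular 32-gon of circumradius 8.5 (perimeter = 2·32·8.500·sin(180°/32) = 53.32 mm); the r=7 cylinder at (4.5, 7.5) gives a regular 32-gon of circumradius 7 (constant along its height) (perimeter = 2·32·7.000·sin(180°/32) = 43.91 mm); the r=7 cylinder at (4, 7) contributes a regular 32-gon of circumradius 7 (perimeter = 2·32·7.000·sin(180°/32) = 43.91 mm); Subtracting the remaining from the first: starting from the r=8.5 cylinder, the r=7 cylinder at (4.5, 7.5) partially overlaps it — only the 59.41 mm² overlap (of its 152.95 mm²) is removed, clipping the outline; the r=7 cylinder at (4, 7) partially overlaps it — only the 8.72 mm² overlap (of its 152.95 mm²) is removed, clipping the outline — boundary = 55.23 mm. Overall, the cross-section is a single solid region. Total boundary length (outer) = 55.23 mm.

55.23 mm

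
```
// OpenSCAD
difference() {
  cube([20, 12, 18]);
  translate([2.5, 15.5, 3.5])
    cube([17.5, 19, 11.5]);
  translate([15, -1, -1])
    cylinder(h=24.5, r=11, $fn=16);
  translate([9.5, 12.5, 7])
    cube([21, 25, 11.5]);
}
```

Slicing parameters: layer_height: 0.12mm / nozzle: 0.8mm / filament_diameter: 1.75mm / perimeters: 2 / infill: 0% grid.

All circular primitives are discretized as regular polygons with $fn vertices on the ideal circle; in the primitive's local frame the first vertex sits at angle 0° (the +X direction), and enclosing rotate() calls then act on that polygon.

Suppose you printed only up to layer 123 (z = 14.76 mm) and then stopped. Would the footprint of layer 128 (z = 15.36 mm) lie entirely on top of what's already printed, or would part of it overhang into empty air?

entirely on top

Compare the two slices. At z = 14.76: the 20×12 cube contributes its full rectangle (area 240.00 mm²); the cube at (2.5, 15.5) (footprint 17.5×19) is included at this height (area 332.50 mm²); the r=11 cylinder at (15, -1) gives a regular 16-gon of circumradius 11 (constant along its height) (area = (16/2)·11.000²·sin(360°/16) = 370.44 mm²); the cube at (9.5, 12.5) is present — its section is the full 21×25 rectangle (area 525.00 mm²); Taking the first minus the rest: starting from the 20×12 cube (240.00 mm²), the 17.5×19 cube at (2.5, 15.5) misses the remaining region (no effect); the r=11 cylinder at (15, -1) partially overlaps it — only the 129.08 mm² overlap (of its 370.44 mm²) is removed, clipping the outline; the 21×25 cube at (9.5, 12.5) misses the remaining region (no effect) — area = 110.92 mm². At z = 15.36: the cube is present — its section is the full 20×12 rectangle (area 240.00 mm²); the cube at (2.5, 15.5) is not intersected at this z (z outside [3.5, 15]); the r=11 cylinder at (15, -1) contributes a regular 16-gon of circumradius 11 (area = (16/2)·11.000²·sin(360°/16) = 370.44 mm²); the cube at (9.5, 12.5) is present — its section is the full 21×25 rectangle (area 525.00 mm²); After the difference (first − rest): starting from the 20×12 cube (240.00 mm²), the r=11 cylinder at (15, -1) partially overlaps it — only the 129.08 mm² overlap (of its 370.44 mm²) is removed, clipping the outline; the 21×25 cube at (9.5, 12.5) misses the remaining region (no effect) — area = 110.92 mm². Checking containment: the cross-section at z = 15.36 is a subset of the cross-section at z = 14.76.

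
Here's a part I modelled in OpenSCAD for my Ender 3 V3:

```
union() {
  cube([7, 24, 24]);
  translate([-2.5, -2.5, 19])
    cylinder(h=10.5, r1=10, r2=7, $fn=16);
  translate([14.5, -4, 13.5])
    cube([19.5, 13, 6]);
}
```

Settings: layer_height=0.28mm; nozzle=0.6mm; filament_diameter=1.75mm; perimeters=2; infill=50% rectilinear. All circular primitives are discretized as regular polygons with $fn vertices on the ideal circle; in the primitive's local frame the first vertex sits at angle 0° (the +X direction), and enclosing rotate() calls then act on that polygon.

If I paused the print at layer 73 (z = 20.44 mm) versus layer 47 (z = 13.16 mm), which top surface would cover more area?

layer 73 (z = 20.44 mm)

Layer 73 (z = 20.44): the 7×24 cube contributes its full rectangle (area 168.00 mm²); the cone at (-2.5, -2.5): at t=0.137 of its height the radius interpolates to r₁+(r₂−r₁)t = 9.589, giving a regular 16-gon of that circumradius (area = (16/2)·9.589²·sin(360°/16) = 281.47 mm²); the cube at (14.5, -4) does not reach this height (z outside [13.5, 19.5]); Combining (union): the regions partially overlap — summed areas 449.47 mm² minus the doubly-counted overlap 29.92 mm² gives 419.55 mm² — area = 419.55 mm². So its area = 419.55 mm². Layer 47 (z = 13.16): the 7×24 cube contributes its full rectangle (area 168.00 mm²); the cone at (-2.5, -2.5) is not intersected at this z (z outside [19, 29.5]); the cube at (14.5, -4) does not reach this height (z outside [13.5, 19.5]); Combining (union): only the 7×24 cube is present, so the union is just that shape — area = 168.00 mm². So its area = 168.00 mm². Layer 73 is larger (419.55 vs 168.00 mm²).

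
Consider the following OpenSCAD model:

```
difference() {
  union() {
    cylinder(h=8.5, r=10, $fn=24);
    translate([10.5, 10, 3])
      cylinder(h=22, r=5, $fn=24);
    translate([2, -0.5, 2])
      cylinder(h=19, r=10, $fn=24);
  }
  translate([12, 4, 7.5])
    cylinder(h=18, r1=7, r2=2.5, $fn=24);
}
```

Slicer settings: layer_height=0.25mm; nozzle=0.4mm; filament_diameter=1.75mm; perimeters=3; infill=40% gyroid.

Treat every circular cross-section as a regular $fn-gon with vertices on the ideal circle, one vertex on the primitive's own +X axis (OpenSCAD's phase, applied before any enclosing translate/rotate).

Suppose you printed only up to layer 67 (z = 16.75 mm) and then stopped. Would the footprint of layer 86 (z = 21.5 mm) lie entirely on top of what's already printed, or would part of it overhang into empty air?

Compare the two slices. At z = 16.75: the cylinder is absent (z outside [0, 8.5]); the cylinder at (10.5, 10): section is a regular 24-gon, circumradius r=5 (area = (24/2)·5.000²·sin(360°/24) = 77.65 mm²); the cylinder at (2, -0.5): section is a regular 24-gon, circumradius r=10 (area = (24/2)·10.000²·sin(360°/24) = 310.58 mm²); Combining (union): the regions partially overlap — summed areas 388.23 mm² minus the doubly-counted overlap 5.57 mm² gives 382.66 mm² — area = 382.66 mm²; the cone at (12, 4) contributes a regular 24-gon of circumradius 4.688 (interpolated between r1=7 and r2=2.5 at t=0.514) (area = (24/2)·4.688²·sin(360°/24) = 68.24 mm²); Taking the first minus the rest: starting from the result so far (382.66 mm²), the cone at (12, 4) partially overlaps it — only the 37.09 mm² overlap (of its 68.24 mm²) is removed, clipping the outline — area = 345.57 mm². At z = 21.5: the cylinder is not intersected at this z (z outside [0, 8.5]); the r=5 cylinder at (10.5, 10) contributes a regular 24-gon of circumradius 5 (area = (24/2)·5.000²·sin(360°/24) = 77.65 mm²); the cylinder at (2, -0.5) is not intersected at this z (z outside [2, 21]); Merging all regions: only the r=5 cylinder at (10.5, 10) is present, so the union is just that shape — area = 77.65 mm²; the cone at (12, 4) (r1=7→r2=2.5) has section circumradius 3.500 here — a regular 24-gon (area = (24/2)·3.500²·sin(360°/24) = 38.05 mm²); After the difference (first − rest): starting from that combined region (77.65 mm²), the cone at (12, 4) partially overlaps it — only the 8.77 mm² overlap (of its 38.05 mm²) is removed, clipping the outline — area = 68.88 mm². Checking containment: at z = 21.5 the cross-section extends beyond the z = 16.75 cross-section by about 8.91 mm².

part overhangs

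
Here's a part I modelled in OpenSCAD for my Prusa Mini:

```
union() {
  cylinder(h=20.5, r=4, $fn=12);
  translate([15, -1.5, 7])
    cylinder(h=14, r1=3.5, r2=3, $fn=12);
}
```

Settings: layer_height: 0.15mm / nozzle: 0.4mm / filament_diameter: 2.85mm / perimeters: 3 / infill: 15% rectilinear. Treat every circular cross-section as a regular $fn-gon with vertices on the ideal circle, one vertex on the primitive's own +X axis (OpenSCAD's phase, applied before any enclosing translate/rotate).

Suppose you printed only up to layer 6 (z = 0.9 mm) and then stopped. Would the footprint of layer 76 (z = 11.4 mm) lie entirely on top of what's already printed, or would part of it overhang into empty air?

part overhangs

Compare the two slices. At z = 0.9: the r=4 cylinder gives a regular 12-gon of circumradius 4 (constant along its height) (area = (12/2)·4.000²·sin(360°/12) = 48.00 mm²); the cone at (15, -1.5) does not reach this height (z outside [7, 21]); Merging all regions: only the r=4 cylinder is present, so the union is just that shape — area = 48.00 mm². At z = 11.4: the r=4 cylinder contributes a regular 12-gon of circumradius 4 (area = (12/2)·4.000²·sin(360°/12) = 48.00 mm²); the cone at (15, -1.5) (r1=3.5→r2=3) has section circumradius 3.343 here — a regular 12-gon (area = (12/2)·3.343²·sin(360°/12) = 33.52 mm²); Combining (union): the 2 present regions are separate (no shared area or edge), so areas and boundary lengths simply add and each stays a separate island — area = 81.52 mm². Checking containment: at z = 11.4 the cross-section extends beyond the z = 0.9 cross-section by about 33.52 mm².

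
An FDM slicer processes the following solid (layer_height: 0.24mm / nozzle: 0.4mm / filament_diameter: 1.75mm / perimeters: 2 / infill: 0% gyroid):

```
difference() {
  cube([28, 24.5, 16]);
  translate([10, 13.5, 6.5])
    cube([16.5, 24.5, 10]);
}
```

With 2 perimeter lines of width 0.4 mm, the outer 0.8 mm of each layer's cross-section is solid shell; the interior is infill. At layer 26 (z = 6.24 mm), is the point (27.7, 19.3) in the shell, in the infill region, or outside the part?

At z = 6.24 mm: the 28×24.5 cube contributes its full rectangle; the cube at (10, 13.5) does not reach this height (z outside [6.5, 16.5]); After the difference (first − rest): none of the subtracted shapes is present at this height, so the 28×24.5 cube is unchanged — 1 connected region. Overall, the cross-section is a single solid region. The nearest boundary edge runs (28.00, 0.00)→(28.00, 24.50); distance from the point to it = 0.30 mm. The point is inside the cross-section, 0.30 mm from the nearest boundary — within the 0.8 mm shell band (2 × 0.4).

shell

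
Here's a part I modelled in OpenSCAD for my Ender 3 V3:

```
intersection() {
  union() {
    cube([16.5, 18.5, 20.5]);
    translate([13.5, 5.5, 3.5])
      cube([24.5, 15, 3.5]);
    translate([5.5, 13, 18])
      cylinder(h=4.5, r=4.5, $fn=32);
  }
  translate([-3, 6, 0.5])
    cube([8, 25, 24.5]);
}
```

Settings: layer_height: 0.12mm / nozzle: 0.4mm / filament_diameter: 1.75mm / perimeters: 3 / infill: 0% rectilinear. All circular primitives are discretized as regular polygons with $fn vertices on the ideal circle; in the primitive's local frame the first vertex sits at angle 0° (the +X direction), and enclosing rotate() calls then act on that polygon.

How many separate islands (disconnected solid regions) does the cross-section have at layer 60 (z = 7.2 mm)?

At z = 7.2 mm: the 16.5×18.5 cube contributes its full rectangle; the cube at (13.5, 5.5) is not intersected at this z (z outside [3.5, 7]); the cylinder at (5.5, 13) is not intersected at this z (z outside [18, 22.5]); Combining (union): only the 16.5×18.5 cube is present, so the union is just that shape — 1 connected region; the cube at (-3, 6) (footprint 8×25) is included at this height; Keeping only the common overlap: the 8×25 cube at (-3, 6) partially overlaps the result so far; clipping to the common part keeps 62.50 mm² — 1 connected region. Overall, the cross-section is a single solid region. Island count = 1.

1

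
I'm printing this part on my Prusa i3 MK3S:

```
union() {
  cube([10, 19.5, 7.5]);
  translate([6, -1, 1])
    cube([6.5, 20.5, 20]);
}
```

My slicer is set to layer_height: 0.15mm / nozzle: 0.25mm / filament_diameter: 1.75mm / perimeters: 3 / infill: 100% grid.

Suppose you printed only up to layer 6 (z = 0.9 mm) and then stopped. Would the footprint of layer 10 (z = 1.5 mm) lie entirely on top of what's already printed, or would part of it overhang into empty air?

part overhangs

Compare the two slices. At z = 0.9: the cube (footprint 10×19.5) is included at this height (area 195.00 mm²); the cube at (6, -1) is not intersected at this z (z outside [1, 21]); Merging all regions: only the 10×19.5 cube is present, so the union is just that shape — area = 195.00 mm². At z = 1.5: the cube (footprint 10×19.5) is included at this height (area 195.00 mm²); the cube at (6, -1) (footprint 6.5×20.5) is included at this height (area 133.25 mm²); Taking the union: the regions partially overlap — summed areas 328.25 mm² minus the doubly-counted overlap 78.00 mm² gives 250.25 mm² — area = 250.25 mm². Checking containment: at z = 1.5 the cross-section extends beyond the z = 0.9 cross-section by about 55.25 mm².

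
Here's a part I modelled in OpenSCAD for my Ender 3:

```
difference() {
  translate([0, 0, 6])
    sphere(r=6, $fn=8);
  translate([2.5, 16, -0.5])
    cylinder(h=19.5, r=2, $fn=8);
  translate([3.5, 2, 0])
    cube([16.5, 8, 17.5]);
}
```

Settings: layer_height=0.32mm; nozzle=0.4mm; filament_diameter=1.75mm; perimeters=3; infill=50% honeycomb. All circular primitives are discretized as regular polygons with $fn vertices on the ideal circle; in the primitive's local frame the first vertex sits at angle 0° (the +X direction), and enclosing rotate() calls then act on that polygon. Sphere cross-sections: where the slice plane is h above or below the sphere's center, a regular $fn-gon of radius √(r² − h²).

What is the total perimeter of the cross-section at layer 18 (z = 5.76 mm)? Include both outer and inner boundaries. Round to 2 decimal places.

At z = 5.76 mm: the r=6 sphere contributes a regular 8-gon of circumradius √(6²−0.24²) = 5.995 (perimeter = 2·8·5.995·sin(180°/8) = 36.71 mm); the cylinder at (2.5, 16): section is a regular 8-gon, circumradius r=2 (perimeter = 2·8·2.000·sin(180°/8) = 12.25 mm); the cube at (3.5, 2) (footprint 16.5×8) is included at this height (perimeter 49.00 mm); After the difference (first − rest): starting from the r=6 sphere, the r=2 cylinder at (2.5, 16) misses the remaining region (no effect); the 16.5×8 cube at (3.5, 2) partially overlaps it — only the 2.81 mm² overlap (of its 132.00 mm²) is removed, clipping the outline — boundary = 37.70 mm. Overall, the cross-section is a single solid region. Total boundary length (outer) = 37.70 mm.

37.70 mm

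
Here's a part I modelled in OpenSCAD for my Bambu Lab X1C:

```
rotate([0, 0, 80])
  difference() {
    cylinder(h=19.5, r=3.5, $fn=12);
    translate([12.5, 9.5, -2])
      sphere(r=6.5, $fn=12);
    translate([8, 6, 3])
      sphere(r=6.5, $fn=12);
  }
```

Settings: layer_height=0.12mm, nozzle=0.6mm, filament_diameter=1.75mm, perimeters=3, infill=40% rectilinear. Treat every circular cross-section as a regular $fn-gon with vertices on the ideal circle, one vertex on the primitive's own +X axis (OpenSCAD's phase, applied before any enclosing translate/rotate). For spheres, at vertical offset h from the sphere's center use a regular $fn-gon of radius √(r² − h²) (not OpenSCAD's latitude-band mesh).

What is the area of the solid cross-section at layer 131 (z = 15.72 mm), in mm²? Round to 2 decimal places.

At z = 15.72 mm: the r=3.5 cylinder gives a regular 12-gon of circumradius 3.5 (constant along its height) (area = (12/2)·3.500²·sin(360°/12) = 36.75 mm²); the sphere at (12.5, 9.5) does not reach this height (|z−center|=17.720 > r=6.5); the sphere at (8, 6) is absent (|z−center|=12.720 > r=6.5); Taking the first minus the rest: none of the subtracted shapes is present at this height, so the r=3.5 cylinder is unchanged — area = 36.75 mm²; (whole slice rotated 80° about Z — lengths, areas and connectivity unchanged). Overall, the cross-section is a single solid region. Net area = 36.75 mm².

36.75 mm²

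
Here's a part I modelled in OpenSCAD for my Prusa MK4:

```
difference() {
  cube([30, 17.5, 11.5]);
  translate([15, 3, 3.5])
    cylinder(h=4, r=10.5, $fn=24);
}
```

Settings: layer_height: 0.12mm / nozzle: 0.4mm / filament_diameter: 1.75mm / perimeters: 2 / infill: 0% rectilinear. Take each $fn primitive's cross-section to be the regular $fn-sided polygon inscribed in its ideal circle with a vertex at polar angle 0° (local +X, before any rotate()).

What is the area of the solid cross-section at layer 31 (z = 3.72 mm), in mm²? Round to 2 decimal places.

292.00 mm²

At z = 3.72 mm: the 30×17.5 cube contributes its full rectangle (area 525.00 mm²); the cylinder at (15, 3): section is a regular 24-gon, circumradius r=10.5 (area = (24/2)·10.500²·sin(360°/24) = 342.42 mm²); Taking the first minus the rest: starting from the 30×17.5 cube (525.00 mm²), the r=10.5 cylinder at (15, 3) partially overlaps it — only the 233.00 mm² overlap (of its 342.42 mm²) is removed, clipping the outline — area = 292.00 mm². Overall, the cross-section is a single solid region. Net area = 292.00 mm².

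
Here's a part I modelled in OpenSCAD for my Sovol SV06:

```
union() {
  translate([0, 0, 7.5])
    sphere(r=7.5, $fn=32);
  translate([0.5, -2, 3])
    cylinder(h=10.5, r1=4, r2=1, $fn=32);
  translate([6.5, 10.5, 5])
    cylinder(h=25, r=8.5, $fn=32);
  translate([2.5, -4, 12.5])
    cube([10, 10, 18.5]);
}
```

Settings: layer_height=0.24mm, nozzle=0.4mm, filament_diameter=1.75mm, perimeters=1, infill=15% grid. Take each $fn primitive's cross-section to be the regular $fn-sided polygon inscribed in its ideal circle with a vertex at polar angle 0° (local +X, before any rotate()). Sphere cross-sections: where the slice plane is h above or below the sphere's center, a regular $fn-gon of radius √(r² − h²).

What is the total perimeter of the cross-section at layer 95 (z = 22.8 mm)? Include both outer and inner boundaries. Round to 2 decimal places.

68.02 mm

At z = 22.8 mm: the sphere does not reach this height (|z−center|=15.300 > r=7.5); the cone at (0.5, -2) does not reach this height (z outside [3, 13.5]); the r=8.5 cylinder at (6.5, 10.5) contributes a regular 32-gon of circumradius 8.5 (perimeter = 2·32·8.500·sin(180°/32) = 53.32 mm); the cube at (2.5, -4) (footprint 10×10) is included at this height (perimeter 40.00 mm); Merging all regions: the regions partially overlap (shared area 33.78 mm²), so the edge portions inside another operand are dropped and the merged outline is re-measured after clipping — boundary = 68.02 mm. Overall, the cross-section is a single solid region. Total boundary length (outer) = 68.02 mm.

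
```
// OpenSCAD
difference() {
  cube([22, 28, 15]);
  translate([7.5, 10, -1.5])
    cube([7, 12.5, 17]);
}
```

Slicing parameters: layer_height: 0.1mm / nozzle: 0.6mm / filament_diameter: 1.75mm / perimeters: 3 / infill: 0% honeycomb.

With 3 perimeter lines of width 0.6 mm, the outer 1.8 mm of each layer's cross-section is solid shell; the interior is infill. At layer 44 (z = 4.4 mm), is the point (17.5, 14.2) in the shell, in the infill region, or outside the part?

At z = 4.4 mm: the 22×28 cube contributes its full rectangle; the 7×12.5 cube at (7.5, 10) contributes its full rectangle; Taking the first minus the rest: starting from the 22×28 cube, the 7×12.5 cube at (7.5, 10) lies wholly inside it (removes its full 87.50 mm² and its 39.00 mm outline becomes a hole wall) — 1 connected region with 1 hole. Overall, the cross-section is one region with 1 hole. The nearest boundary edge runs (14.50, 10.00)→(14.50, 22.50); distance from the point to it = 3.00 mm. The point is inside the cross-section and 3.00 mm from the nearest boundary — more than the 1.8 mm shell width (3 × 0.6), so it's in the infill interior.

infill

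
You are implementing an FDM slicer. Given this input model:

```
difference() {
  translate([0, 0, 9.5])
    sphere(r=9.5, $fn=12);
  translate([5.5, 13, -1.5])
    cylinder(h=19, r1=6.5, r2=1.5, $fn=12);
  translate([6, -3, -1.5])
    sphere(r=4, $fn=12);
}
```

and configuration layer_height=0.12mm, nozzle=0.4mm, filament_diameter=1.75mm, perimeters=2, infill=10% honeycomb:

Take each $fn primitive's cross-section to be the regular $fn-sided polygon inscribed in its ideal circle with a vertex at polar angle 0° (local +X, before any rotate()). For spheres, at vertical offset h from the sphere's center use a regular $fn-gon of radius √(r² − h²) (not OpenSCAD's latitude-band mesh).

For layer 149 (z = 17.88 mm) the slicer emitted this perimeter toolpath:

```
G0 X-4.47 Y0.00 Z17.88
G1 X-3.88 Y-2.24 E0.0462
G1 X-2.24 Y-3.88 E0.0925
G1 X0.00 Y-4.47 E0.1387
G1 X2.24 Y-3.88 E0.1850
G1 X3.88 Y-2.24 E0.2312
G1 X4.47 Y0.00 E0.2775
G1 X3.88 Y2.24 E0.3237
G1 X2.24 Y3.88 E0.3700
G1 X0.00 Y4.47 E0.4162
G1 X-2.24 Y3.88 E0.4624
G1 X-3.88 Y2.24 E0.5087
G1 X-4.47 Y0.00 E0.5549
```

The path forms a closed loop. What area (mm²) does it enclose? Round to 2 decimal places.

Apply the shoelace formula to the sequence of (X, Y) vertices; enclosed area = 60.12 mm².

60.12 mm²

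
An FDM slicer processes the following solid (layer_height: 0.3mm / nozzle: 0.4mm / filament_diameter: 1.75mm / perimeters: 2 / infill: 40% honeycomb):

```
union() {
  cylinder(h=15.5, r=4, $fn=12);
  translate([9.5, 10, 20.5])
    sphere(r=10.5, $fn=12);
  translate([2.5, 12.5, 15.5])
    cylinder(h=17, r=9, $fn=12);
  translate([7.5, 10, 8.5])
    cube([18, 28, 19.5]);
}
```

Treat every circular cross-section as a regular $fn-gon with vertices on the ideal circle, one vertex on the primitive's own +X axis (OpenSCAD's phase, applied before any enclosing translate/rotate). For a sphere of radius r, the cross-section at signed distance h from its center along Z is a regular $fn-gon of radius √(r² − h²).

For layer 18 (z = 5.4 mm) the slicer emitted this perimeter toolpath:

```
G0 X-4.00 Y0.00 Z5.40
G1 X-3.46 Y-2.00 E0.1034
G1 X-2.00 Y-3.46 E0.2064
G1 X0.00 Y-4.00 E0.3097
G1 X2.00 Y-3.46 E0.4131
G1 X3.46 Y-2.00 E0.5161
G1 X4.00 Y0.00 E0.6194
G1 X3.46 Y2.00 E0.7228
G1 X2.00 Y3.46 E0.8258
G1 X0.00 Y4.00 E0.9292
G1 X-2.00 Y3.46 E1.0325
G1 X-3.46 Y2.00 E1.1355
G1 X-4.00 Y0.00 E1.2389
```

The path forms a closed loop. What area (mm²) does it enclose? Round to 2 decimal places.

Apply the shoelace formula to the sequence of (X, Y) vertices; enclosed area = 47.94 mm².

47.94 mm²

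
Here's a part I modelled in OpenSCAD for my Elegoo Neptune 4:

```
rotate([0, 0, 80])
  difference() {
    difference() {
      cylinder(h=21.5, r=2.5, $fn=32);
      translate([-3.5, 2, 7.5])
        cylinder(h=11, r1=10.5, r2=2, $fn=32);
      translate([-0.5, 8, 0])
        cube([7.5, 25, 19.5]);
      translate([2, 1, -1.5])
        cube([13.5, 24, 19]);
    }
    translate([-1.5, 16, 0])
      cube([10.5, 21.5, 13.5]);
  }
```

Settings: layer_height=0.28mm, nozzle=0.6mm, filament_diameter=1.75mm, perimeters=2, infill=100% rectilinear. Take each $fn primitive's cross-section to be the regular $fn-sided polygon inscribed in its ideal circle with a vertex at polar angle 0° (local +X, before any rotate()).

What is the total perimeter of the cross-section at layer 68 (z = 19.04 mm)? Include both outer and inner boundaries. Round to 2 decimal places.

At z = 19.04 mm: the r=2.5 cylinder gives a regular 32-gon of circumradius 2.5 (constant along its height) (perimeter = 2·32·2.500·sin(180°/32) = 15.68 mm); the cone at (-3.5, 2) does not reach this height (z outside [7.5, 18.5]); the cube at (-0.5, 8) is present — its section is the full 7.5×25 rectangle (perimeter 65.00 mm); the cube at (2, 1) is absent (z outside [-1.5, 17.5]); Subtracting the remaining from the first: starting from the r=2.5 cylinder, the 7.5×25 cube at (-0.5, 8) misses the remaining region (no effect) — boundary = 15.68 mm; the cube at (-1.5, 16) is absent (z outside [0, 13.5]); After the difference (first − rest): none of the subtracted shapes is present at this height, so the result so far is unchanged — boundary = 15.68 mm; (rotated 80° about Z; rotation is an isometry so areas/perimeters/island counts are preserved). Overall, the cross-section is a single solid region. Total boundary length (outer) = 15.68 mm.

15.68 mm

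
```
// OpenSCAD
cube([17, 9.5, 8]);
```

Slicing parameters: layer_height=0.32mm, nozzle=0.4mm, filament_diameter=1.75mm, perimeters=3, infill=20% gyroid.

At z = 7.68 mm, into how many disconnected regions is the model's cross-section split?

1

At z = 7.68 mm: the cube is present — its section is the full 17×9.5 rectangle. The result has 1 disconnected region.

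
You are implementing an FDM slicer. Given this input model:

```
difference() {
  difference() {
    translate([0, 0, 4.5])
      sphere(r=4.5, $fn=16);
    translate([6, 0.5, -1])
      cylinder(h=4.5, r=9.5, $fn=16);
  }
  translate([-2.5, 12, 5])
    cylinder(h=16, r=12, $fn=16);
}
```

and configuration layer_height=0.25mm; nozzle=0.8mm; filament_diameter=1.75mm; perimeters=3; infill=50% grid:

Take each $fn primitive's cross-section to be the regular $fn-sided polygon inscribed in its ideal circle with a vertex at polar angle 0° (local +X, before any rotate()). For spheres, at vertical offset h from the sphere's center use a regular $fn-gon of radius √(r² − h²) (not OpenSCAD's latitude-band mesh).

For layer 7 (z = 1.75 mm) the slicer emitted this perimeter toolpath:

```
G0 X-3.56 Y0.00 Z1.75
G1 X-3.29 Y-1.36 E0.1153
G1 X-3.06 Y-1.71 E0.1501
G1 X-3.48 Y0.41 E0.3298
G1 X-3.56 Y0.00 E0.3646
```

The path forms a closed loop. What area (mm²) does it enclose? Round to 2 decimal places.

Apply the shoelace formula to the sequence of (X, Y) vertices; enclosed area = 0.28 mm².

0.28 mm²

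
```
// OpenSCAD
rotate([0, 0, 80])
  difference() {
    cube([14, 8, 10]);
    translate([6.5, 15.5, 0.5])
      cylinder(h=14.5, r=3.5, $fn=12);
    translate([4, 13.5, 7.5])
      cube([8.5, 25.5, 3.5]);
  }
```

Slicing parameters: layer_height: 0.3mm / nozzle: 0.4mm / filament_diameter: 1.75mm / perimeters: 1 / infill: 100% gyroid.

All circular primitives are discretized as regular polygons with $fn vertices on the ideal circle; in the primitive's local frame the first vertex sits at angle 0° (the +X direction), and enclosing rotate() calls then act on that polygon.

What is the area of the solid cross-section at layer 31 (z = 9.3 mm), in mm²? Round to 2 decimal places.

At z = 9.3 mm: the cube is present — its section is the full 14×8 rectangle (area 112.00 mm²); the r=3.5 cylinder at (6.5, 15.5) gives a regular 12-gon of circumradius 3.5 (constant along its height) (area = (12/2)·3.500²·sin(360°/12) = 36.75 mm²); the cube at (4, 13.5) (footprint 8.5×25.5) is included at this height (area 216.75 mm²); After the difference (first − rest): starting from the 14×8 cube (112.00 mm²), the r=3.5 cylinder at (6.5, 15.5) misses the remaining region (no effect); the 8.5×25.5 cube at (4, 13.5) misses the remaining region (no effect) — area = 112.00 mm²; (rotated 80° about Z; rotation is an isometry so areas/perimeters/island counts are preserved). Overall, the cross-section is a single solid region. Net area = 112.00 mm².

112.00 mm²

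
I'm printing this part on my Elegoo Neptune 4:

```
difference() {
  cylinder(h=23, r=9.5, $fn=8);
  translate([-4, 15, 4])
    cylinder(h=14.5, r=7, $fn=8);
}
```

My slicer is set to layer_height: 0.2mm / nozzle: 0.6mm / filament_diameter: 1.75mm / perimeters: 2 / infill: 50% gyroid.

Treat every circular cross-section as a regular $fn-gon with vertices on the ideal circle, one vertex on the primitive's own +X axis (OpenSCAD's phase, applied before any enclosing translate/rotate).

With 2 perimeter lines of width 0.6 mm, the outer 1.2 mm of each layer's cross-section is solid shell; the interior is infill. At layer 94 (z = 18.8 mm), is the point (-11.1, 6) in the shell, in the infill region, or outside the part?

At z = 18.8 mm: the r=9.5 cylinder contributes a regular 8-gon of circumradius 9.5; the cylinder at (-4, 15) is not intersected at this z (z outside [4, 18.5]); After the difference (first − rest): none of the subtracted shapes is present at this height, so the r=9.5 cylinder is unchanged — 1 connected region. Overall, the cross-section is a single solid region. The nearest boundary edge runs (-6.72, 6.72)→(-9.50, 0.00); distance from the point to it = 3.77 mm. The point is not inside any of the regions above, so it lies outside the cross-section (3.77 mm from the nearest boundary).

outside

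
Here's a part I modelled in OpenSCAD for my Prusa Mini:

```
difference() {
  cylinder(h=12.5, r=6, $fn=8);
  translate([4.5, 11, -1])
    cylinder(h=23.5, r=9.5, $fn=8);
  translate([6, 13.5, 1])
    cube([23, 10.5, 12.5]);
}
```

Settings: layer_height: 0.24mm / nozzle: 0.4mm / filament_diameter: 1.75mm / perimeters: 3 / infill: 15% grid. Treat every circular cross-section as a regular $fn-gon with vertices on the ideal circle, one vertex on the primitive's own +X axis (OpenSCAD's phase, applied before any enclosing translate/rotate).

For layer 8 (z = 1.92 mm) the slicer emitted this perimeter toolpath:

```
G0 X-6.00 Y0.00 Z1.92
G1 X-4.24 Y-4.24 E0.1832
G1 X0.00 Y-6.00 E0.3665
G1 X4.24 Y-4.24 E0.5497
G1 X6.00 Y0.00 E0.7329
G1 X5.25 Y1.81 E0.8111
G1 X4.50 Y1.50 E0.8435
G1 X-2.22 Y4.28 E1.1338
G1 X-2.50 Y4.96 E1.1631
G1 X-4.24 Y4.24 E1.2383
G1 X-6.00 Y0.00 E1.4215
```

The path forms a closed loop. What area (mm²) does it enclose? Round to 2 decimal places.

85.25 mm²

Apply the shoelace formula to the sequence of (X, Y) vertices; enclosed area = 85.25 mm².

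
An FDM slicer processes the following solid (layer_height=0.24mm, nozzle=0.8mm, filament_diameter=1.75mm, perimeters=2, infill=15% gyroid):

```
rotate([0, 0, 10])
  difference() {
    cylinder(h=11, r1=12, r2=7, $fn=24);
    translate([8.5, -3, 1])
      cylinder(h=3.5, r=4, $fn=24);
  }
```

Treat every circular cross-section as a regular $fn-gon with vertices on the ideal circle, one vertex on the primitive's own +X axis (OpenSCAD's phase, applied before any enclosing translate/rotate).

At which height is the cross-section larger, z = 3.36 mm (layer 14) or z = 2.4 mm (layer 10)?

layer 10 (z = 2.4 mm)

Layer 14 (z = 3.36): the cone (r1=12→r2=7) has section circumradius 10.473 here — a regular 24-gon (area = (24/2)·10.473²·sin(360°/24) = 340.64 mm²); the r=4 cylinder at (8.5, -3) contributes a regular 24-gon of circumradius 4 (area = (24/2)·4.000²·sin(360°/24) = 49.69 mm²); After the difference (first − rest): starting from the cone (340.64 mm²), the r=4 cylinder at (8.5, -3) partially overlaps it — only the 33.89 mm² overlap (of its 49.69 mm²) is removed, clipping the outline — area = 306.75 mm²; (whole slice rotated 10° about Z — lengths, areas and connectivity unchanged). So its area = 306.75 mm². Layer 10 (z = 2.4): the cone contributes a regular 24-gon of circumradius 10.909 (interpolated between r1=12 and r2=7 at t=0.218) (area = (24/2)·10.909²·sin(360°/24) = 369.62 mm²); the cylinder at (8.5, -3): section is a regular 24-gon, circumradius r=4 (area = (24/2)·4.000²·sin(360°/24) = 49.69 mm²); After the difference (first − rest): starting from the cone (369.62 mm²), the r=4 cylinder at (8.5, -3) partially overlaps it — only the 37.33 mm² overlap (of its 49.69 mm²) is removed, clipping the outline — area = 332.29 mm²; (rotated 10° about Z; rotation is an isometry so areas/perimeters/island counts are preserved). So its area = 332.29 mm². Layer 10 is larger (332.29 vs 306.75 mm²).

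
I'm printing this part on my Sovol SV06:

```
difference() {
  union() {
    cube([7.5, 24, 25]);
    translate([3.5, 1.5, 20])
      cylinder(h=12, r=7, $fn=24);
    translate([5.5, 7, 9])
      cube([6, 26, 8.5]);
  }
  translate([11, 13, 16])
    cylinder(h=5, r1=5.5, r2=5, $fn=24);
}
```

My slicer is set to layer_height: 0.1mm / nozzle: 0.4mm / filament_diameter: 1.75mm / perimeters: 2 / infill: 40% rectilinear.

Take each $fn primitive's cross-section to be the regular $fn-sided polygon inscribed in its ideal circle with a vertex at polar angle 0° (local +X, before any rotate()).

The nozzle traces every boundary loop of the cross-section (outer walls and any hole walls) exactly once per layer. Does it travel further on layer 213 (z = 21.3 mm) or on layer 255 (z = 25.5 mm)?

layer 213 (z = 21.3 mm)

Layer 213 (z = 21.3): the cube is present — its section is the full 7.5×24 rectangle (perimeter 63.00 mm); the cylinder at (3.5, 1.5): section is a regular 24-gon, circumradius r=7 (perimeter = 2·24·7.000·sin(180°/24) = 43.86 mm); the cube at (5.5, 7) is absent (z outside [9, 17.5]); Combining (union): the regions partially overlap (shared area 60.77 mm²), so the edge portions inside another operand are dropped and the merged outline is re-measured after clipping — boundary = 76.68 mm; the cone at (11, 13) does not reach this height (z outside [16, 21]); After the difference (first − rest): none of the subtracted shapes is present at this height, so that combined region is unchanged — boundary = 76.68 mm. So its perimeter = 76.68 mm. Layer 255 (z = 25.5): the cube does not reach this height (z outside [0, 25]); the r=7 cylinder at (3.5, 1.5) gives a regular 24-gon of circumradius 7 (constant along its height) (perimeter = 2·24·7.000·sin(180°/24) = 43.86 mm); the cube at (5.5, 7) is absent (z outside [9, 17.5]); Combining (union): only the r=7 cylinder at (3.5, 1.5) is present, so the union is just that shape — boundary = 43.86 mm; the cone at (11, 13) is absent (z outside [16, 21]); After the difference (first − rest): none of the subtracted shapes is present at this height, so that combined region is unchanged — boundary = 43.86 mm. So its perimeter = 43.86 mm. Layer 213 is larger (76.68 vs 43.86 mm).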